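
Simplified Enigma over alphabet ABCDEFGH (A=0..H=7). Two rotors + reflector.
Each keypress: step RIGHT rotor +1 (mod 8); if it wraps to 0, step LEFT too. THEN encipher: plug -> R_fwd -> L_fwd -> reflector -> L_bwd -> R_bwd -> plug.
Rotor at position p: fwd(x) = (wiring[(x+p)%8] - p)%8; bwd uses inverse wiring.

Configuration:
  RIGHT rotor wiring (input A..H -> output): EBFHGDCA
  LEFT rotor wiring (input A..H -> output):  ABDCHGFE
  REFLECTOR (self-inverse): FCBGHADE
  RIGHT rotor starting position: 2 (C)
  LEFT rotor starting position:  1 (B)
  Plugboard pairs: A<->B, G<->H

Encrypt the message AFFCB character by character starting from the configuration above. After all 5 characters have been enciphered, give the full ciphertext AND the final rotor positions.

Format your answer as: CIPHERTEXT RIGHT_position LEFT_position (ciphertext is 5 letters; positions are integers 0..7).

Answer: HAEDC 7 1

Derivation:
Char 1 ('A'): step: R->3, L=1; A->plug->B->R->D->L->G->refl->D->L'->G->R'->G->plug->H
Char 2 ('F'): step: R->4, L=1; F->plug->F->R->F->L->E->refl->H->L'->H->R'->B->plug->A
Char 3 ('F'): step: R->5, L=1; F->plug->F->R->A->L->A->refl->F->L'->E->R'->E->plug->E
Char 4 ('C'): step: R->6, L=1; C->plug->C->R->G->L->D->refl->G->L'->D->R'->D->plug->D
Char 5 ('B'): step: R->7, L=1; B->plug->A->R->B->L->C->refl->B->L'->C->R'->C->plug->C
Final: ciphertext=HAEDC, RIGHT=7, LEFT=1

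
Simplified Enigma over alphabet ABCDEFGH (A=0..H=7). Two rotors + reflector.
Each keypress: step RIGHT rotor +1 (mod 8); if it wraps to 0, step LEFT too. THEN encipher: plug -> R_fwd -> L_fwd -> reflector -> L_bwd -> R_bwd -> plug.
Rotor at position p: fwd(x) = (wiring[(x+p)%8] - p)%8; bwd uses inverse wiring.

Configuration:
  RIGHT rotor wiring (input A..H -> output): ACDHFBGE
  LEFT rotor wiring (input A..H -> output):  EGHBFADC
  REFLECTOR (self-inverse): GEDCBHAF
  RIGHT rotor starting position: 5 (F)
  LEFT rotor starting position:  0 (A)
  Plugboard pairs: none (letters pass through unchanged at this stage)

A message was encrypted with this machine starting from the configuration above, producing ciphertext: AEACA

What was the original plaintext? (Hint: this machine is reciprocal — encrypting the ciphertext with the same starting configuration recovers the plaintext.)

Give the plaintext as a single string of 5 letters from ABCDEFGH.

Char 1 ('A'): step: R->6, L=0; A->plug->A->R->A->L->E->refl->B->L'->D->R'->H->plug->H
Char 2 ('E'): step: R->7, L=0; E->plug->E->R->A->L->E->refl->B->L'->D->R'->C->plug->C
Char 3 ('A'): step: R->0, L->1 (L advanced); A->plug->A->R->A->L->F->refl->H->L'->E->R'->H->plug->H
Char 4 ('C'): step: R->1, L=1; C->plug->C->R->G->L->B->refl->E->L'->D->R'->G->plug->G
Char 5 ('A'): step: R->2, L=1; A->plug->A->R->B->L->G->refl->A->L'->C->R'->F->plug->F

Answer: HCHGF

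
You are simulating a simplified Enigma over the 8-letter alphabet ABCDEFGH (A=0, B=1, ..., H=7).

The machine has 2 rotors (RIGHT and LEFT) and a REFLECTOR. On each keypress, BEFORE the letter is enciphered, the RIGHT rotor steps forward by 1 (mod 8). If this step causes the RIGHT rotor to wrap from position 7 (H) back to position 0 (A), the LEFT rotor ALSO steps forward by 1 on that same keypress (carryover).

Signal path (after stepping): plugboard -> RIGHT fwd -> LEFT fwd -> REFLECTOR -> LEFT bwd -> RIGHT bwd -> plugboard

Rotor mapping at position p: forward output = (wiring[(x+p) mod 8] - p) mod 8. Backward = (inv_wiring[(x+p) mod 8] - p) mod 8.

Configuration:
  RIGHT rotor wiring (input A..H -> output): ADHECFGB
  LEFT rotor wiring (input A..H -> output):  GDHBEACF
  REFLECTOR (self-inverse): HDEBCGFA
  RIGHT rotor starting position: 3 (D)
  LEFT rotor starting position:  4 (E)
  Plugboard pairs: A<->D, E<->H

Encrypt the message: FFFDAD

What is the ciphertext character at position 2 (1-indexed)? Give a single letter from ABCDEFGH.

Char 1 ('F'): step: R->4, L=4; F->plug->F->R->H->L->F->refl->G->L'->C->R'->C->plug->C
Char 2 ('F'): step: R->5, L=4; F->plug->F->R->C->L->G->refl->F->L'->H->R'->G->plug->G

G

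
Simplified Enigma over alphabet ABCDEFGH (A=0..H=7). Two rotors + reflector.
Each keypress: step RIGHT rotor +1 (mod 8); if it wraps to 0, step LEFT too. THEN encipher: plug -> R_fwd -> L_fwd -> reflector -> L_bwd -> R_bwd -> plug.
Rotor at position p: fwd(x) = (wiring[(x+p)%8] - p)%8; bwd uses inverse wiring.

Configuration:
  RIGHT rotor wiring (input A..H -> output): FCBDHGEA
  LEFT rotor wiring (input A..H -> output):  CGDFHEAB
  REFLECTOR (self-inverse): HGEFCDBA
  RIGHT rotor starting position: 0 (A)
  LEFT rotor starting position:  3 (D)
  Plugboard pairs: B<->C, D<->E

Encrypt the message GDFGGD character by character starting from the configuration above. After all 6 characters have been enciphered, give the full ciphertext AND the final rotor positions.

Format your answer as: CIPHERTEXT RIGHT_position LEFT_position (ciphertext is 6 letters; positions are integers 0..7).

Answer: DECHBA 6 3

Derivation:
Char 1 ('G'): step: R->1, L=3; G->plug->G->R->H->L->A->refl->H->L'->F->R'->E->plug->D
Char 2 ('D'): step: R->2, L=3; D->plug->E->R->C->L->B->refl->G->L'->E->R'->D->plug->E
Char 3 ('F'): step: R->3, L=3; F->plug->F->R->C->L->B->refl->G->L'->E->R'->B->plug->C
Char 4 ('G'): step: R->4, L=3; G->plug->G->R->F->L->H->refl->A->L'->H->R'->H->plug->H
Char 5 ('G'): step: R->5, L=3; G->plug->G->R->G->L->D->refl->F->L'->D->R'->C->plug->B
Char 6 ('D'): step: R->6, L=3; D->plug->E->R->D->L->F->refl->D->L'->G->R'->A->plug->A
Final: ciphertext=DECHBA, RIGHT=6, LEFT=3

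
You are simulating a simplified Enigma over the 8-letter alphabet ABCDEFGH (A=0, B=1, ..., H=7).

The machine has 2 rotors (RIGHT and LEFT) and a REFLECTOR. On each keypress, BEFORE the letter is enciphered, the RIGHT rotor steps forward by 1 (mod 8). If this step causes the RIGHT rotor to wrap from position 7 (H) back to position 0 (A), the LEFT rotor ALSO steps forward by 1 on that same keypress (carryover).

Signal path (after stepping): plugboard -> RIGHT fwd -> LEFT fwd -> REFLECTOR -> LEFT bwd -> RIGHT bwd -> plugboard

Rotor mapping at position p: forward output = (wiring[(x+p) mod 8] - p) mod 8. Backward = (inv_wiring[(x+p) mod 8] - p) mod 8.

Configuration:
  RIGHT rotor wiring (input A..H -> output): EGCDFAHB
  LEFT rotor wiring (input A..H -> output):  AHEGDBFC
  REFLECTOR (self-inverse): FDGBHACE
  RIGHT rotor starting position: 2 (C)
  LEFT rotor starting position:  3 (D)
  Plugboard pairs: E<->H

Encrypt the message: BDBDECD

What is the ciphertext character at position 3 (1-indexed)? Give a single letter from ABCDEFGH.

Char 1 ('B'): step: R->3, L=3; B->plug->B->R->C->L->G->refl->C->L'->D->R'->G->plug->G
Char 2 ('D'): step: R->4, L=3; D->plug->D->R->F->L->F->refl->A->L'->B->R'->A->plug->A
Char 3 ('B'): step: R->5, L=3; B->plug->B->R->C->L->G->refl->C->L'->D->R'->A->plug->A

A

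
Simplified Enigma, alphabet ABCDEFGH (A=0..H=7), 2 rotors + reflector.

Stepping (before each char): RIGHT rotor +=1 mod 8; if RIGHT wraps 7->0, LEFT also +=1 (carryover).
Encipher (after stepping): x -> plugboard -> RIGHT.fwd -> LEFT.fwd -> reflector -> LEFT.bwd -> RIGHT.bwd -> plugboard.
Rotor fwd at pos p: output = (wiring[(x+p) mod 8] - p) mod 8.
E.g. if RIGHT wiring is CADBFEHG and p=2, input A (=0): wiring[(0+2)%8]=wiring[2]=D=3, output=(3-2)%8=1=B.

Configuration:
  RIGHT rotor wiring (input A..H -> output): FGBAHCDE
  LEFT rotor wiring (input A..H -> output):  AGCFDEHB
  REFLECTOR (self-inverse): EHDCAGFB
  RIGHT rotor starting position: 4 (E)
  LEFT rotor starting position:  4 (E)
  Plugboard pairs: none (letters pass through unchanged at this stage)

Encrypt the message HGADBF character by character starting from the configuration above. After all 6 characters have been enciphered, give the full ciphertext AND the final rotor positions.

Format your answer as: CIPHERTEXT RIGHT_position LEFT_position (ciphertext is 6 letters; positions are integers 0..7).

Answer: AHDHHB 2 5

Derivation:
Char 1 ('H'): step: R->5, L=4; H->plug->H->R->C->L->D->refl->C->L'->F->R'->A->plug->A
Char 2 ('G'): step: R->6, L=4; G->plug->G->R->B->L->A->refl->E->L'->E->R'->H->plug->H
Char 3 ('A'): step: R->7, L=4; A->plug->A->R->F->L->C->refl->D->L'->C->R'->D->plug->D
Char 4 ('D'): step: R->0, L->5 (L advanced); D->plug->D->R->A->L->H->refl->B->L'->E->R'->H->plug->H
Char 5 ('B'): step: R->1, L=5; B->plug->B->R->A->L->H->refl->B->L'->E->R'->H->plug->H
Char 6 ('F'): step: R->2, L=5; F->plug->F->R->C->L->E->refl->A->L'->G->R'->B->plug->B
Final: ciphertext=AHDHHB, RIGHT=2, LEFT=5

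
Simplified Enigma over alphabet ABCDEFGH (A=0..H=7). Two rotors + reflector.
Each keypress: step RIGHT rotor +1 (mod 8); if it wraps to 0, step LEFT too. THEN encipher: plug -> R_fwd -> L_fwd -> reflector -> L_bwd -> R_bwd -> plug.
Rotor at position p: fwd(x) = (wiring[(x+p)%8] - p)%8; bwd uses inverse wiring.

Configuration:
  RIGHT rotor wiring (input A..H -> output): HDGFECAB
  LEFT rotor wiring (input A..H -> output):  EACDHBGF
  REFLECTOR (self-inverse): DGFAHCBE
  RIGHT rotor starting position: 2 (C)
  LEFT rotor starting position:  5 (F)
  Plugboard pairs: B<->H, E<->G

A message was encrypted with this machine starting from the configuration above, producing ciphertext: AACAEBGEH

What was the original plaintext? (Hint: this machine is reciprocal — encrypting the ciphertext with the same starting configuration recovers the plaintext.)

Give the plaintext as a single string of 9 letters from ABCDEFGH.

Answer: FGDBHGCHF

Derivation:
Char 1 ('A'): step: R->3, L=5; A->plug->A->R->C->L->A->refl->D->L'->E->R'->F->plug->F
Char 2 ('A'): step: R->4, L=5; A->plug->A->R->A->L->E->refl->H->L'->D->R'->E->plug->G
Char 3 ('C'): step: R->5, L=5; C->plug->C->R->E->L->D->refl->A->L'->C->R'->D->plug->D
Char 4 ('A'): step: R->6, L=5; A->plug->A->R->C->L->A->refl->D->L'->E->R'->H->plug->B
Char 5 ('E'): step: R->7, L=5; E->plug->G->R->D->L->H->refl->E->L'->A->R'->B->plug->H
Char 6 ('B'): step: R->0, L->6 (L advanced); B->plug->H->R->B->L->H->refl->E->L'->E->R'->E->plug->G
Char 7 ('G'): step: R->1, L=6; G->plug->E->R->B->L->H->refl->E->L'->E->R'->C->plug->C
Char 8 ('E'): step: R->2, L=6; E->plug->G->R->F->L->F->refl->C->L'->D->R'->B->plug->H
Char 9 ('H'): step: R->3, L=6; H->plug->B->R->B->L->H->refl->E->L'->E->R'->F->plug->F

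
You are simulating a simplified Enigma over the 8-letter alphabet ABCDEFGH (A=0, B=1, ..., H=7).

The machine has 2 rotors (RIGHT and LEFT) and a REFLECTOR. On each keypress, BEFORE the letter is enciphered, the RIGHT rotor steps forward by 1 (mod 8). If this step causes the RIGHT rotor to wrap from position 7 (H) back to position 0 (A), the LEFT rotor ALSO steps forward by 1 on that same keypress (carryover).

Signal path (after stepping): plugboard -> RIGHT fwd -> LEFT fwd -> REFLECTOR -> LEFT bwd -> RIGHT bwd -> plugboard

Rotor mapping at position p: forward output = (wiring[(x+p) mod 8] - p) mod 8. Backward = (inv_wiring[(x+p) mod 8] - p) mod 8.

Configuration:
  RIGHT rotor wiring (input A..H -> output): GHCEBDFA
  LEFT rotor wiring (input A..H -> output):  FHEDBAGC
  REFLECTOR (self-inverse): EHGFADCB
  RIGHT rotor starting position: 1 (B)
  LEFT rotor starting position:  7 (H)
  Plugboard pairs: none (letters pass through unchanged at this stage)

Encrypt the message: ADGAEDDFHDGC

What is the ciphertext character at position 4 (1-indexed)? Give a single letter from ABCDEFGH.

Char 1 ('A'): step: R->2, L=7; A->plug->A->R->A->L->D->refl->F->L'->D->R'->E->plug->E
Char 2 ('D'): step: R->3, L=7; D->plug->D->R->C->L->A->refl->E->L'->E->R'->G->plug->G
Char 3 ('G'): step: R->4, L=7; G->plug->G->R->G->L->B->refl->H->L'->H->R'->B->plug->B
Char 4 ('A'): step: R->5, L=7; A->plug->A->R->G->L->B->refl->H->L'->H->R'->G->plug->G

G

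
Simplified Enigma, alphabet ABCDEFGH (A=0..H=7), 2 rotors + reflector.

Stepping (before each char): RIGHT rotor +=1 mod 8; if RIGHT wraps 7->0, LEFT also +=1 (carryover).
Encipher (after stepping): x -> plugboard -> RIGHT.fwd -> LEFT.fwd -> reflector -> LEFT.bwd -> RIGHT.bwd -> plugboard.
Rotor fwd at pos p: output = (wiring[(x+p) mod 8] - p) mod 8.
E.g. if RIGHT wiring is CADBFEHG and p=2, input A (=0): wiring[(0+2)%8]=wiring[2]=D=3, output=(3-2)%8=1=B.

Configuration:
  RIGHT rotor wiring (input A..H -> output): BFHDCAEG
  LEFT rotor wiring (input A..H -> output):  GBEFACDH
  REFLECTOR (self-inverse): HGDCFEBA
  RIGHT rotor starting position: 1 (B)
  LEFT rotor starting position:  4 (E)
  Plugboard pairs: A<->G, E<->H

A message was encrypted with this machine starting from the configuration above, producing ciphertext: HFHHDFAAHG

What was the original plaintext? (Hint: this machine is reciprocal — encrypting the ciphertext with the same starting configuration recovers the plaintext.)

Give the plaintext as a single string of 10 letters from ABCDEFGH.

Char 1 ('H'): step: R->2, L=4; H->plug->E->R->C->L->H->refl->A->L'->G->R'->D->plug->D
Char 2 ('F'): step: R->3, L=4; F->plug->F->R->G->L->A->refl->H->L'->C->R'->G->plug->A
Char 3 ('H'): step: R->4, L=4; H->plug->E->R->F->L->F->refl->E->L'->A->R'->C->plug->C
Char 4 ('H'): step: R->5, L=4; H->plug->E->R->A->L->E->refl->F->L'->F->R'->H->plug->E
Char 5 ('D'): step: R->6, L=4; D->plug->D->R->H->L->B->refl->G->L'->B->R'->E->plug->H
Char 6 ('F'): step: R->7, L=4; F->plug->F->R->D->L->D->refl->C->L'->E->R'->E->plug->H
Char 7 ('A'): step: R->0, L->5 (L advanced); A->plug->G->R->E->L->E->refl->F->L'->A->R'->F->plug->F
Char 8 ('A'): step: R->1, L=5; A->plug->G->R->F->L->H->refl->A->L'->G->R'->B->plug->B
Char 9 ('H'): step: R->2, L=5; H->plug->E->R->C->L->C->refl->D->L'->H->R'->G->plug->A
Char 10 ('G'): step: R->3, L=5; G->plug->A->R->A->L->F->refl->E->L'->E->R'->H->plug->E

Answer: DACEHHFBAE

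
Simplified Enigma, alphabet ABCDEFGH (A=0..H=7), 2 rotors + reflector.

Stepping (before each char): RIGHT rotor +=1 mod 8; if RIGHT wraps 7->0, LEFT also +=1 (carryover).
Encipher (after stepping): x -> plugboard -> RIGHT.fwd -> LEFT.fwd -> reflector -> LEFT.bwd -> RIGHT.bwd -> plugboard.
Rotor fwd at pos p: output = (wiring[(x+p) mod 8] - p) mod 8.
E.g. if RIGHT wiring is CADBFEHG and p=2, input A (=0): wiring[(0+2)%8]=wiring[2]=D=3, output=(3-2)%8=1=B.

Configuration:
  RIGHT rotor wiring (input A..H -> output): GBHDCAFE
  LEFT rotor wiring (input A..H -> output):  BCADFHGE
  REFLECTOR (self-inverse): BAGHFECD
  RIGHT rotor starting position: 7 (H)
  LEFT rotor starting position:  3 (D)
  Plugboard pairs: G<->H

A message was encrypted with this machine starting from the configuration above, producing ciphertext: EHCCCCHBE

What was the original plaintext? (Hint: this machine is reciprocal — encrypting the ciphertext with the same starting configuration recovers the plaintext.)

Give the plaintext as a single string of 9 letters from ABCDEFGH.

Char 1 ('E'): step: R->0, L->4 (L advanced); E->plug->E->R->C->L->C->refl->G->L'->F->R'->G->plug->H
Char 2 ('H'): step: R->1, L=4; H->plug->G->R->D->L->A->refl->B->L'->A->R'->A->plug->A
Char 3 ('C'): step: R->2, L=4; C->plug->C->R->A->L->B->refl->A->L'->D->R'->E->plug->E
Char 4 ('C'): step: R->3, L=4; C->plug->C->R->F->L->G->refl->C->L'->C->R'->D->plug->D
Char 5 ('C'): step: R->4, L=4; C->plug->C->R->B->L->D->refl->H->L'->H->R'->H->plug->G
Char 6 ('C'): step: R->5, L=4; C->plug->C->R->H->L->H->refl->D->L'->B->R'->D->plug->D
Char 7 ('H'): step: R->6, L=4; H->plug->G->R->E->L->F->refl->E->L'->G->R'->B->plug->B
Char 8 ('B'): step: R->7, L=4; B->plug->B->R->H->L->H->refl->D->L'->B->R'->G->plug->H
Char 9 ('E'): step: R->0, L->5 (L advanced); E->plug->E->R->C->L->H->refl->D->L'->F->R'->G->plug->H

Answer: HAEDGDBHH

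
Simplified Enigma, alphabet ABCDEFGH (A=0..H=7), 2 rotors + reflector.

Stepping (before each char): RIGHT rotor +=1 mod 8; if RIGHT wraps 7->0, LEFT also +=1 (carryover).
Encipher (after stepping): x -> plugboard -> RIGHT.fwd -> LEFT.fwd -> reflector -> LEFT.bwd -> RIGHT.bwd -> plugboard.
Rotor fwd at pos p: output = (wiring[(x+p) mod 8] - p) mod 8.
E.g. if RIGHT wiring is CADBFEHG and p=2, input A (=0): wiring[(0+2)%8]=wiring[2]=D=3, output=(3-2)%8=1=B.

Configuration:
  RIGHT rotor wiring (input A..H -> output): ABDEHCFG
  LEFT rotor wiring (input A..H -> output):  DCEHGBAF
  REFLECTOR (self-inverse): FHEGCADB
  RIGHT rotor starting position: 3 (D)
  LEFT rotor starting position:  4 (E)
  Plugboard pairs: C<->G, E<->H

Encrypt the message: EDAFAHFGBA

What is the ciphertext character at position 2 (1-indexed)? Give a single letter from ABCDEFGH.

Char 1 ('E'): step: R->4, L=4; E->plug->H->R->A->L->C->refl->E->L'->C->R'->D->plug->D
Char 2 ('D'): step: R->5, L=4; D->plug->D->R->D->L->B->refl->H->L'->E->R'->E->plug->H

H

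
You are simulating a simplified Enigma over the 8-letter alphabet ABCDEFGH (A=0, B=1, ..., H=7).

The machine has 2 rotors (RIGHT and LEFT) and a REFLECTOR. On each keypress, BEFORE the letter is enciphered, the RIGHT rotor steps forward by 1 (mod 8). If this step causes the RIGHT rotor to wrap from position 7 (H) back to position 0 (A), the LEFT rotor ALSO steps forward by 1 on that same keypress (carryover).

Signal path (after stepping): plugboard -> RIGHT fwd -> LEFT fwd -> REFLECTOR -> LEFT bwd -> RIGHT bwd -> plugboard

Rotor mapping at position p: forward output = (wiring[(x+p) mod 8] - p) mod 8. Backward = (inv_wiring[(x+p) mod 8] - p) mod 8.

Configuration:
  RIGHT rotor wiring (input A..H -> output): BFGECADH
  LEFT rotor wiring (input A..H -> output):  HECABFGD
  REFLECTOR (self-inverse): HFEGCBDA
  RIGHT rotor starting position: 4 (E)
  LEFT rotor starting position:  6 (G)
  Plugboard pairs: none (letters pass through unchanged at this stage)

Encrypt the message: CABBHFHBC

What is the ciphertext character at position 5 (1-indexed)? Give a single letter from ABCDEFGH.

Char 1 ('C'): step: R->5, L=6; C->plug->C->R->C->L->B->refl->F->L'->B->R'->F->plug->F
Char 2 ('A'): step: R->6, L=6; A->plug->A->R->F->L->C->refl->E->L'->E->R'->G->plug->G
Char 3 ('B'): step: R->7, L=6; B->plug->B->R->C->L->B->refl->F->L'->B->R'->G->plug->G
Char 4 ('B'): step: R->0, L->7 (L advanced); B->plug->B->R->F->L->C->refl->E->L'->A->R'->F->plug->F
Char 5 ('H'): step: R->1, L=7; H->plug->H->R->A->L->E->refl->C->L'->F->R'->B->plug->B

B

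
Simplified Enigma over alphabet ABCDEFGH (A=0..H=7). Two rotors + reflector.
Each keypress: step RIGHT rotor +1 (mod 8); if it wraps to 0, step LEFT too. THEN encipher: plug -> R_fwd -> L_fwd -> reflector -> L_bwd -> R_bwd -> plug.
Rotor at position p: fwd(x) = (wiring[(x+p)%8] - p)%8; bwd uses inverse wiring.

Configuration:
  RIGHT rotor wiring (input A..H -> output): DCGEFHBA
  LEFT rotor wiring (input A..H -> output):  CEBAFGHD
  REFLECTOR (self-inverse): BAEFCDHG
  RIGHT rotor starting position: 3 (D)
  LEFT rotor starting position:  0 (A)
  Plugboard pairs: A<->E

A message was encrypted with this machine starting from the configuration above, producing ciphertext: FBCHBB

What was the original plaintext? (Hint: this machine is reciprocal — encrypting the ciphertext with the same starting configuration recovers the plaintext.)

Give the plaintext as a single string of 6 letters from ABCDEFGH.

Char 1 ('F'): step: R->4, L=0; F->plug->F->R->G->L->H->refl->G->L'->F->R'->C->plug->C
Char 2 ('B'): step: R->5, L=0; B->plug->B->R->E->L->F->refl->D->L'->H->R'->G->plug->G
Char 3 ('C'): step: R->6, L=0; C->plug->C->R->F->L->G->refl->H->L'->G->R'->F->plug->F
Char 4 ('H'): step: R->7, L=0; H->plug->H->R->C->L->B->refl->A->L'->D->R'->C->plug->C
Char 5 ('B'): step: R->0, L->1 (L advanced); B->plug->B->R->C->L->H->refl->G->L'->F->R'->E->plug->A
Char 6 ('B'): step: R->1, L=1; B->plug->B->R->F->L->G->refl->H->L'->C->R'->H->plug->H

Answer: CGFCAH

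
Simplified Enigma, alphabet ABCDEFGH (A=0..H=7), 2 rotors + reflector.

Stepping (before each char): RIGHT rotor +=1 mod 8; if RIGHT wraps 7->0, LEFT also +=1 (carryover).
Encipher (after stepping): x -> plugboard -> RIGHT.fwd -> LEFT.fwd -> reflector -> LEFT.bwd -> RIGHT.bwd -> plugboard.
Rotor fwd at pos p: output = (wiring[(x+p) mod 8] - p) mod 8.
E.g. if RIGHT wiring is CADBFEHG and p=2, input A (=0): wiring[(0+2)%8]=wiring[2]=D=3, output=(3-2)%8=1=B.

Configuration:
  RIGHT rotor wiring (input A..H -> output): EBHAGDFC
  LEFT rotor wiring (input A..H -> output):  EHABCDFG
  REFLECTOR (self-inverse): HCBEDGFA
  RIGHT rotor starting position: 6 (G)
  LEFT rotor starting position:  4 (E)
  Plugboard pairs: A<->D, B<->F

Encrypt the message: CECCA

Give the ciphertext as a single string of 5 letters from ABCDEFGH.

Answer: DGDGH

Derivation:
Char 1 ('C'): step: R->7, L=4; C->plug->C->R->C->L->B->refl->C->L'->D->R'->A->plug->D
Char 2 ('E'): step: R->0, L->5 (L advanced); E->plug->E->R->G->L->E->refl->D->L'->F->R'->G->plug->G
Char 3 ('C'): step: R->1, L=5; C->plug->C->R->H->L->F->refl->G->L'->A->R'->A->plug->D
Char 4 ('C'): step: R->2, L=5; C->plug->C->R->E->L->C->refl->B->L'->C->R'->G->plug->G
Char 5 ('A'): step: R->3, L=5; A->plug->D->R->C->L->B->refl->C->L'->E->R'->H->plug->H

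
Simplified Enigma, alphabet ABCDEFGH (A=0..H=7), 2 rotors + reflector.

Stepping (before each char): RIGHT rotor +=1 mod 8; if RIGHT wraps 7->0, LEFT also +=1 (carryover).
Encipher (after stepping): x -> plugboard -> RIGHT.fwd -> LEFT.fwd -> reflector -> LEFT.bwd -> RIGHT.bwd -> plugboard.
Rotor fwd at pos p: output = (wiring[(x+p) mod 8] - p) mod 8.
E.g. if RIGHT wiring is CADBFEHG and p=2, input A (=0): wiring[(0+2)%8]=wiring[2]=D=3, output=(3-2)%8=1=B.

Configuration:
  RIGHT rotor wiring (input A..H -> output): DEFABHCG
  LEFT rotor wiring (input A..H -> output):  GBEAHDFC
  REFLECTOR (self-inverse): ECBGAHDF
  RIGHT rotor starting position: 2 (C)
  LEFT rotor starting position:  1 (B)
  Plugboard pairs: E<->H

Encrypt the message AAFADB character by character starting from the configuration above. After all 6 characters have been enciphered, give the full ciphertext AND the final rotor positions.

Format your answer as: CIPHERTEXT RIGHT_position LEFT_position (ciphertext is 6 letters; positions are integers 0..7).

Char 1 ('A'): step: R->3, L=1; A->plug->A->R->F->L->E->refl->A->L'->A->R'->F->plug->F
Char 2 ('A'): step: R->4, L=1; A->plug->A->R->F->L->E->refl->A->L'->A->R'->F->plug->F
Char 3 ('F'): step: R->5, L=1; F->plug->F->R->A->L->A->refl->E->L'->F->R'->B->plug->B
Char 4 ('A'): step: R->6, L=1; A->plug->A->R->E->L->C->refl->B->L'->G->R'->D->plug->D
Char 5 ('D'): step: R->7, L=1; D->plug->D->R->G->L->B->refl->C->L'->E->R'->B->plug->B
Char 6 ('B'): step: R->0, L->2 (L advanced); B->plug->B->R->E->L->D->refl->G->L'->B->R'->E->plug->H
Final: ciphertext=FFBDBH, RIGHT=0, LEFT=2

Answer: FFBDBH 0 2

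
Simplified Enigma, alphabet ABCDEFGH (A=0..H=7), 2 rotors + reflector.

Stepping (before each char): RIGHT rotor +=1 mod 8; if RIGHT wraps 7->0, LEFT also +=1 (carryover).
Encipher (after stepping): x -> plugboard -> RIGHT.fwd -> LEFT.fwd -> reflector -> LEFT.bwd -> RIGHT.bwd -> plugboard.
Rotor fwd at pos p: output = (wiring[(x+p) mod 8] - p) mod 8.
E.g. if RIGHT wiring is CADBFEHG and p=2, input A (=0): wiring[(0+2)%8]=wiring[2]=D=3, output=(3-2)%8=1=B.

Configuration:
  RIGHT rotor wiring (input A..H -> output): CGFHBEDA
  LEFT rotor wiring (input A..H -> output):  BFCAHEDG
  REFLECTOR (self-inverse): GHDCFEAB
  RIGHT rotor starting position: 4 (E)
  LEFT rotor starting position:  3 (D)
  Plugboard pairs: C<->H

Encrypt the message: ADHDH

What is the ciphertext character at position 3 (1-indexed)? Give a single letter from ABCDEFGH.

Char 1 ('A'): step: R->5, L=3; A->plug->A->R->H->L->H->refl->B->L'->C->R'->G->plug->G
Char 2 ('D'): step: R->6, L=3; D->plug->D->R->A->L->F->refl->E->L'->B->R'->F->plug->F
Char 3 ('H'): step: R->7, L=3; H->plug->C->R->H->L->H->refl->B->L'->C->R'->F->plug->F

F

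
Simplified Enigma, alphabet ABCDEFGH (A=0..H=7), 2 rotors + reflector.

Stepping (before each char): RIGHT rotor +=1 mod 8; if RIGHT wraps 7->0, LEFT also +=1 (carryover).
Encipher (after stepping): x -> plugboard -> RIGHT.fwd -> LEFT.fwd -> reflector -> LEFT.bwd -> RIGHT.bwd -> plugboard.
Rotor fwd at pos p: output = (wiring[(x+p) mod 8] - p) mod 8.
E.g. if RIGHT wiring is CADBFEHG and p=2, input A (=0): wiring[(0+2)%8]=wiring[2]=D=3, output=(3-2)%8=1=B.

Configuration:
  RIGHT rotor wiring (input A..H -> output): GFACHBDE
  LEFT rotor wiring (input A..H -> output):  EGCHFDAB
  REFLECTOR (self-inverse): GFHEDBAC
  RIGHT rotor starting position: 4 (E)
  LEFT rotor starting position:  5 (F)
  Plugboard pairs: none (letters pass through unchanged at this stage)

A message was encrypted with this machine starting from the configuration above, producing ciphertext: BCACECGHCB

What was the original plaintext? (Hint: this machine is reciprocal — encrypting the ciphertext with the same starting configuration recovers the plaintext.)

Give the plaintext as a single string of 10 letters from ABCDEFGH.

Char 1 ('B'): step: R->5, L=5; B->plug->B->R->G->L->C->refl->H->L'->D->R'->F->plug->F
Char 2 ('C'): step: R->6, L=5; C->plug->C->R->A->L->G->refl->A->L'->H->R'->D->plug->D
Char 3 ('A'): step: R->7, L=5; A->plug->A->R->F->L->F->refl->B->L'->E->R'->H->plug->H
Char 4 ('C'): step: R->0, L->6 (L advanced); C->plug->C->R->A->L->C->refl->H->L'->G->R'->A->plug->A
Char 5 ('E'): step: R->1, L=6; E->plug->E->R->A->L->C->refl->H->L'->G->R'->D->plug->D
Char 6 ('C'): step: R->2, L=6; C->plug->C->R->F->L->B->refl->F->L'->H->R'->D->plug->D
Char 7 ('G'): step: R->3, L=6; G->plug->G->R->C->L->G->refl->A->L'->D->R'->F->plug->F
Char 8 ('H'): step: R->4, L=6; H->plug->H->R->G->L->H->refl->C->L'->A->R'->D->plug->D
Char 9 ('C'): step: R->5, L=6; C->plug->C->R->H->L->F->refl->B->L'->F->R'->G->plug->G
Char 10 ('B'): step: R->6, L=6; B->plug->B->R->G->L->H->refl->C->L'->A->R'->C->plug->C

Answer: FDHADDFDGC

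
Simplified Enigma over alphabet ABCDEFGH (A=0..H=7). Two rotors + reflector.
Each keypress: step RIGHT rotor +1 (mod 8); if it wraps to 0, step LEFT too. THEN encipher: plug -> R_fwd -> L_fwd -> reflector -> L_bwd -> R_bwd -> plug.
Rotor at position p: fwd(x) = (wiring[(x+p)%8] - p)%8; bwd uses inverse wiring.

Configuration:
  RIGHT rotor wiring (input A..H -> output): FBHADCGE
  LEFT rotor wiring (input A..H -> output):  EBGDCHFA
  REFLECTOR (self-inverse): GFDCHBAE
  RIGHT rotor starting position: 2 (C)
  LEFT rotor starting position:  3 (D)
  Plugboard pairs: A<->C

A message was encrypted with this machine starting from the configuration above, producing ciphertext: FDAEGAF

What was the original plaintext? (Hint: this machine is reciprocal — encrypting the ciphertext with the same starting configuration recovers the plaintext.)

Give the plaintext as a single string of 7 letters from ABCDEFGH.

Char 1 ('F'): step: R->3, L=3; F->plug->F->R->C->L->E->refl->H->L'->B->R'->E->plug->E
Char 2 ('D'): step: R->4, L=3; D->plug->D->R->A->L->A->refl->G->L'->G->R'->B->plug->B
Char 3 ('A'): step: R->5, L=3; A->plug->C->R->H->L->D->refl->C->L'->D->R'->G->plug->G
Char 4 ('E'): step: R->6, L=3; E->plug->E->R->B->L->H->refl->E->L'->C->R'->F->plug->F
Char 5 ('G'): step: R->7, L=3; G->plug->G->R->D->L->C->refl->D->L'->H->R'->H->plug->H
Char 6 ('A'): step: R->0, L->4 (L advanced); A->plug->C->R->H->L->H->refl->E->L'->D->R'->E->plug->E
Char 7 ('F'): step: R->1, L=4; F->plug->F->R->F->L->F->refl->B->L'->C->R'->D->plug->D

Answer: EBGFHED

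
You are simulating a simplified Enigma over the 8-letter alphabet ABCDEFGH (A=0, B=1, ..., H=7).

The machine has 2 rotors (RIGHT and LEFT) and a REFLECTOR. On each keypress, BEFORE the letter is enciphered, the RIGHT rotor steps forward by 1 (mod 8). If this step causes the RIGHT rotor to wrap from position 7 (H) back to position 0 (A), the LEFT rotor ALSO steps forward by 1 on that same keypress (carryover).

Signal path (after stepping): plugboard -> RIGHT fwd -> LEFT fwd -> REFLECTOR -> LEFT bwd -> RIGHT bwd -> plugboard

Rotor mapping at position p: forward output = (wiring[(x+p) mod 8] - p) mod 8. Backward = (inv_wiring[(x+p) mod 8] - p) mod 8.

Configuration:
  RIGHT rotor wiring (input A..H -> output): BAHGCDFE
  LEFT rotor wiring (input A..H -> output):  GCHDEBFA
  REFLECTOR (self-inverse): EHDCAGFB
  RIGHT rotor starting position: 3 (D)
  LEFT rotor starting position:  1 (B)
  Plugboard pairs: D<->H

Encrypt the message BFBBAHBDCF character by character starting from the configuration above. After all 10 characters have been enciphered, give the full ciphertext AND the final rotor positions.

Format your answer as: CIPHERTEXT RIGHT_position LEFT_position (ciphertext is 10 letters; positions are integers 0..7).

Char 1 ('B'): step: R->4, L=1; B->plug->B->R->H->L->F->refl->G->L'->B->R'->C->plug->C
Char 2 ('F'): step: R->5, L=1; F->plug->F->R->C->L->C->refl->D->L'->D->R'->E->plug->E
Char 3 ('B'): step: R->6, L=1; B->plug->B->R->G->L->H->refl->B->L'->A->R'->F->plug->F
Char 4 ('B'): step: R->7, L=1; B->plug->B->R->C->L->C->refl->D->L'->D->R'->F->plug->F
Char 5 ('A'): step: R->0, L->2 (L advanced); A->plug->A->R->B->L->B->refl->H->L'->D->R'->F->plug->F
Char 6 ('H'): step: R->1, L=2; H->plug->D->R->B->L->B->refl->H->L'->D->R'->G->plug->G
Char 7 ('B'): step: R->2, L=2; B->plug->B->R->E->L->D->refl->C->L'->C->R'->F->plug->F
Char 8 ('D'): step: R->3, L=2; D->plug->H->R->E->L->D->refl->C->L'->C->R'->D->plug->H
Char 9 ('C'): step: R->4, L=2; C->plug->C->R->B->L->B->refl->H->L'->D->R'->G->plug->G
Char 10 ('F'): step: R->5, L=2; F->plug->F->R->C->L->C->refl->D->L'->E->R'->D->plug->H
Final: ciphertext=CEFFFGFHGH, RIGHT=5, LEFT=2

Answer: CEFFFGFHGH 5 2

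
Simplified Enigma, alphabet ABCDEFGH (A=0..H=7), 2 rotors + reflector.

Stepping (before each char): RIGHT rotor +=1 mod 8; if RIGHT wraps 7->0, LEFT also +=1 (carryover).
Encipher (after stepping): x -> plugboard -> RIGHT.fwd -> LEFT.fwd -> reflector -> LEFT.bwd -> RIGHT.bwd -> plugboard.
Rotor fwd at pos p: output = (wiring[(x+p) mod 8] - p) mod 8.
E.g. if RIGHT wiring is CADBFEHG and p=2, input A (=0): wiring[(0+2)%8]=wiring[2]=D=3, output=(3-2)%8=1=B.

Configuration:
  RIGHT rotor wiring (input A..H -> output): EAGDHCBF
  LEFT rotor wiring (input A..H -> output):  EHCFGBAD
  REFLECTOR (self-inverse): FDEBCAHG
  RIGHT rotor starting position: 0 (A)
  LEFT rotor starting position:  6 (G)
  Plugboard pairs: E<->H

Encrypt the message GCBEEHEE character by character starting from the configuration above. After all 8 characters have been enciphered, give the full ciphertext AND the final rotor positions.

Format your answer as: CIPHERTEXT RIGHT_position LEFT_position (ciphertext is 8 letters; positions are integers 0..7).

Answer: FGAAAEBA 0 7

Derivation:
Char 1 ('G'): step: R->1, L=6; G->plug->G->R->E->L->E->refl->C->L'->A->R'->F->plug->F
Char 2 ('C'): step: R->2, L=6; C->plug->C->R->F->L->H->refl->G->L'->C->R'->G->plug->G
Char 3 ('B'): step: R->3, L=6; B->plug->B->R->E->L->E->refl->C->L'->A->R'->A->plug->A
Char 4 ('E'): step: R->4, L=6; E->plug->H->R->H->L->D->refl->B->L'->D->R'->A->plug->A
Char 5 ('E'): step: R->5, L=6; E->plug->H->R->C->L->G->refl->H->L'->F->R'->A->plug->A
Char 6 ('H'): step: R->6, L=6; H->plug->E->R->A->L->C->refl->E->L'->E->R'->H->plug->E
Char 7 ('E'): step: R->7, L=6; E->plug->H->R->C->L->G->refl->H->L'->F->R'->B->plug->B
Char 8 ('E'): step: R->0, L->7 (L advanced); E->plug->H->R->F->L->H->refl->G->L'->E->R'->A->plug->A
Final: ciphertext=FGAAAEBA, RIGHT=0, LEFT=7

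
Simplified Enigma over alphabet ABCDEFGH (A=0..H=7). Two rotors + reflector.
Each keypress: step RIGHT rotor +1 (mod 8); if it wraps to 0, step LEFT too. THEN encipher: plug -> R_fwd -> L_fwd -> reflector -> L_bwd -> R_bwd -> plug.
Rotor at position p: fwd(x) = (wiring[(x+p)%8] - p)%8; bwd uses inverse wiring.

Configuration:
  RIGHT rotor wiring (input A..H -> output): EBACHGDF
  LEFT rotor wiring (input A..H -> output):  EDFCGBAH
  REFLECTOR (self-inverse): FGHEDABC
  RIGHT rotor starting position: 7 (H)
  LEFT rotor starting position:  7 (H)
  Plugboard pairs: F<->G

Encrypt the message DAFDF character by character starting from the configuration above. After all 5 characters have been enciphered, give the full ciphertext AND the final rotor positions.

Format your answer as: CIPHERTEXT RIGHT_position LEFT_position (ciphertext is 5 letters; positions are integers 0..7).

Char 1 ('D'): step: R->0, L->0 (L advanced); D->plug->D->R->C->L->F->refl->A->L'->G->R'->F->plug->G
Char 2 ('A'): step: R->1, L=0; A->plug->A->R->A->L->E->refl->D->L'->B->R'->C->plug->C
Char 3 ('F'): step: R->2, L=0; F->plug->G->R->C->L->F->refl->A->L'->G->R'->A->plug->A
Char 4 ('D'): step: R->3, L=0; D->plug->D->R->A->L->E->refl->D->L'->B->R'->F->plug->G
Char 5 ('F'): step: R->4, L=0; F->plug->G->R->E->L->G->refl->B->L'->F->R'->F->plug->G
Final: ciphertext=GCAGG, RIGHT=4, LEFT=0

Answer: GCAGG 4 0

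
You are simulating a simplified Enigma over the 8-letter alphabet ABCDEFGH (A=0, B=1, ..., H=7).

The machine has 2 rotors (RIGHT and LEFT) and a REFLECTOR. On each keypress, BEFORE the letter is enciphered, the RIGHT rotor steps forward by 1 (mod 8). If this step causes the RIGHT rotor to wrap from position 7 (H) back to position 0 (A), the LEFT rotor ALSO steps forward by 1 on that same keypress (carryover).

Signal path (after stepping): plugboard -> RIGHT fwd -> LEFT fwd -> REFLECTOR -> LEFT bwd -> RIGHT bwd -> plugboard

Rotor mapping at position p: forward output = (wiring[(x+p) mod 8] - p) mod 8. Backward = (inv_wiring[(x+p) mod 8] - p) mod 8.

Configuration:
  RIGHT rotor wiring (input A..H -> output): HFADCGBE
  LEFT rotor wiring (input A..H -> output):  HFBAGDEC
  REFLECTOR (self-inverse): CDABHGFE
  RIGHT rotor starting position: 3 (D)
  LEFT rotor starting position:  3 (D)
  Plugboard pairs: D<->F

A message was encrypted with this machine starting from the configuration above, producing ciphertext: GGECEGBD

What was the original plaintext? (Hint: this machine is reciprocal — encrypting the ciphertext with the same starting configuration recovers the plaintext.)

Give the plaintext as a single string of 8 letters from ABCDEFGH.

Answer: CFBHCHEH

Derivation:
Char 1 ('G'): step: R->4, L=3; G->plug->G->R->E->L->H->refl->E->L'->F->R'->C->plug->C
Char 2 ('G'): step: R->5, L=3; G->plug->G->R->G->L->C->refl->A->L'->C->R'->D->plug->F
Char 3 ('E'): step: R->6, L=3; E->plug->E->R->C->L->A->refl->C->L'->G->R'->B->plug->B
Char 4 ('C'): step: R->7, L=3; C->plug->C->R->G->L->C->refl->A->L'->C->R'->H->plug->H
Char 5 ('E'): step: R->0, L->4 (L advanced); E->plug->E->R->C->L->A->refl->C->L'->A->R'->C->plug->C
Char 6 ('G'): step: R->1, L=4; G->plug->G->R->D->L->G->refl->F->L'->G->R'->H->plug->H
Char 7 ('B'): step: R->2, L=4; B->plug->B->R->B->L->H->refl->E->L'->H->R'->E->plug->E
Char 8 ('D'): step: R->3, L=4; D->plug->F->R->E->L->D->refl->B->L'->F->R'->H->plug->H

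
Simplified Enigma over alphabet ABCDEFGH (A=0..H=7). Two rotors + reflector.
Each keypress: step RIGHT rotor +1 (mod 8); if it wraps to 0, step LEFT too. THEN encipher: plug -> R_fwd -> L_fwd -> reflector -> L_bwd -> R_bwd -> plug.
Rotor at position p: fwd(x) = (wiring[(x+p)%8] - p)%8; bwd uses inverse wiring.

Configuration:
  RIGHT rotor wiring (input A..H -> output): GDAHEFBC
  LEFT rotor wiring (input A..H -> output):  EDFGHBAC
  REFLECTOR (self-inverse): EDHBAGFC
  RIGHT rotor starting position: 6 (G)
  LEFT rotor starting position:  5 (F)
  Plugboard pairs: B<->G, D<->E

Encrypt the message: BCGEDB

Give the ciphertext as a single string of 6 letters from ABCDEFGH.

Answer: EDCCEA

Derivation:
Char 1 ('B'): step: R->7, L=5; B->plug->G->R->G->L->B->refl->D->L'->B->R'->D->plug->E
Char 2 ('C'): step: R->0, L->6 (L advanced); C->plug->C->R->A->L->C->refl->H->L'->E->R'->E->plug->D
Char 3 ('G'): step: R->1, L=6; G->plug->B->R->H->L->D->refl->B->L'->G->R'->C->plug->C
Char 4 ('E'): step: R->2, L=6; E->plug->D->R->D->L->F->refl->G->L'->C->R'->C->plug->C
Char 5 ('D'): step: R->3, L=6; D->plug->E->R->H->L->D->refl->B->L'->G->R'->D->plug->E
Char 6 ('B'): step: R->4, L=6; B->plug->G->R->E->L->H->refl->C->L'->A->R'->A->plug->A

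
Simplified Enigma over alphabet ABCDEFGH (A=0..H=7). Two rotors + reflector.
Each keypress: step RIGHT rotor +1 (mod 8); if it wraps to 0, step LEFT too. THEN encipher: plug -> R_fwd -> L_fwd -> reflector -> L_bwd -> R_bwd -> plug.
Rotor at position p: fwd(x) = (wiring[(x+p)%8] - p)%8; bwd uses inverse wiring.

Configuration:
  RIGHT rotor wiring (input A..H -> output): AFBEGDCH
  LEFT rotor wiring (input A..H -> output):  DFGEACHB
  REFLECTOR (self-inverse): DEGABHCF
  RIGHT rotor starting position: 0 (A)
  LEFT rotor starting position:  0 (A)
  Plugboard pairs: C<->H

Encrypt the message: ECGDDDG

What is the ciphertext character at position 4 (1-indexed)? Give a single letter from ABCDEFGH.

Char 1 ('E'): step: R->1, L=0; E->plug->E->R->C->L->G->refl->C->L'->F->R'->D->plug->D
Char 2 ('C'): step: R->2, L=0; C->plug->H->R->D->L->E->refl->B->L'->H->R'->A->plug->A
Char 3 ('G'): step: R->3, L=0; G->plug->G->R->C->L->G->refl->C->L'->F->R'->F->plug->F
Char 4 ('D'): step: R->4, L=0; D->plug->D->R->D->L->E->refl->B->L'->H->R'->B->plug->B

B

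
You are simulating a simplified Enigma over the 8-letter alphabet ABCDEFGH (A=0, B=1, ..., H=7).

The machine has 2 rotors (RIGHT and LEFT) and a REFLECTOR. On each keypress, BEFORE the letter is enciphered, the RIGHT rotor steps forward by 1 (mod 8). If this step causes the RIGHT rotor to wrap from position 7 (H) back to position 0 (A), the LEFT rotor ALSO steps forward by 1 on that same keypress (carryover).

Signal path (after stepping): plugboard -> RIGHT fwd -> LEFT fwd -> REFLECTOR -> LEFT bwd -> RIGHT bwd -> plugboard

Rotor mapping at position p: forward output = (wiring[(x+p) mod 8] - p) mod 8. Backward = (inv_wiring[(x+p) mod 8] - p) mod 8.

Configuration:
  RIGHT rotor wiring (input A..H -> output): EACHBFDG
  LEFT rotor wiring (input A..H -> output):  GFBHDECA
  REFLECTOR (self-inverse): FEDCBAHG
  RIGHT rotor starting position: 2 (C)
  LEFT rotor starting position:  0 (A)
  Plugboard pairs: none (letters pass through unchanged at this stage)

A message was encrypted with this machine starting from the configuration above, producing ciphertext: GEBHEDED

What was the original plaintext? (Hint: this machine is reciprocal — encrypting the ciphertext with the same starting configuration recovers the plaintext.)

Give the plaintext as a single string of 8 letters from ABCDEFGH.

Char 1 ('G'): step: R->3, L=0; G->plug->G->R->F->L->E->refl->B->L'->C->R'->C->plug->C
Char 2 ('E'): step: R->4, L=0; E->plug->E->R->A->L->G->refl->H->L'->D->R'->H->plug->H
Char 3 ('B'): step: R->5, L=0; B->plug->B->R->G->L->C->refl->D->L'->E->R'->H->plug->H
Char 4 ('H'): step: R->6, L=0; H->plug->H->R->H->L->A->refl->F->L'->B->R'->F->plug->F
Char 5 ('E'): step: R->7, L=0; E->plug->E->R->A->L->G->refl->H->L'->D->R'->D->plug->D
Char 6 ('D'): step: R->0, L->1 (L advanced); D->plug->D->R->H->L->F->refl->A->L'->B->R'->E->plug->E
Char 7 ('E'): step: R->1, L=1; E->plug->E->R->E->L->D->refl->C->L'->D->R'->H->plug->H
Char 8 ('D'): step: R->2, L=1; D->plug->D->R->D->L->C->refl->D->L'->E->R'->F->plug->F

Answer: CHHFDEHF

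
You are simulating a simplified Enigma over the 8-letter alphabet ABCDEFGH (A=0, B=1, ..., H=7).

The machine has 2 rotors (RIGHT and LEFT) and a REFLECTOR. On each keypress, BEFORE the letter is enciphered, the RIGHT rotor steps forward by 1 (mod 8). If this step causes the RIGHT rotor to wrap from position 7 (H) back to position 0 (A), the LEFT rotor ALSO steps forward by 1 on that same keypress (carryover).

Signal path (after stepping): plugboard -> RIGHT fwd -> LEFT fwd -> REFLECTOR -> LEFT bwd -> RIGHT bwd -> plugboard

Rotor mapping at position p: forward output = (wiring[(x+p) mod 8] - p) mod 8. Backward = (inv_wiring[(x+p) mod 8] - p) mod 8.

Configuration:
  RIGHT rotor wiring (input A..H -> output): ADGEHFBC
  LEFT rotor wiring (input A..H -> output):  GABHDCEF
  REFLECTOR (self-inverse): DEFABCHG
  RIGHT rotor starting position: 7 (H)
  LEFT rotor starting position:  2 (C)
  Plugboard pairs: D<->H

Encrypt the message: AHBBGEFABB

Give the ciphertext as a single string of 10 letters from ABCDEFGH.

Answer: BEEHFBBFFC

Derivation:
Char 1 ('A'): step: R->0, L->3 (L advanced); A->plug->A->R->A->L->E->refl->B->L'->D->R'->B->plug->B
Char 2 ('H'): step: R->1, L=3; H->plug->D->R->G->L->F->refl->C->L'->E->R'->E->plug->E
Char 3 ('B'): step: R->2, L=3; B->plug->B->R->C->L->H->refl->G->L'->H->R'->E->plug->E
Char 4 ('B'): step: R->3, L=3; B->plug->B->R->E->L->C->refl->F->L'->G->R'->D->plug->H
Char 5 ('G'): step: R->4, L=3; G->plug->G->R->C->L->H->refl->G->L'->H->R'->F->plug->F
Char 6 ('E'): step: R->5, L=3; E->plug->E->R->G->L->F->refl->C->L'->E->R'->B->plug->B
Char 7 ('F'): step: R->6, L=3; F->plug->F->R->G->L->F->refl->C->L'->E->R'->B->plug->B
Char 8 ('A'): step: R->7, L=3; A->plug->A->R->D->L->B->refl->E->L'->A->R'->F->plug->F
Char 9 ('B'): step: R->0, L->4 (L advanced); B->plug->B->R->D->L->B->refl->E->L'->F->R'->F->plug->F
Char 10 ('B'): step: R->1, L=4; B->plug->B->R->F->L->E->refl->B->L'->D->R'->C->plug->C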